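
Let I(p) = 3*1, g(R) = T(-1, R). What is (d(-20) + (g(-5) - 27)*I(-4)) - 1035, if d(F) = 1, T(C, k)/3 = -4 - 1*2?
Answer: -1169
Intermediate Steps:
T(C, k) = -18 (T(C, k) = 3*(-4 - 1*2) = 3*(-4 - 2) = 3*(-6) = -18)
g(R) = -18
I(p) = 3
(d(-20) + (g(-5) - 27)*I(-4)) - 1035 = (1 + (-18 - 27)*3) - 1035 = (1 - 45*3) - 1035 = (1 - 135) - 1035 = -134 - 1035 = -1169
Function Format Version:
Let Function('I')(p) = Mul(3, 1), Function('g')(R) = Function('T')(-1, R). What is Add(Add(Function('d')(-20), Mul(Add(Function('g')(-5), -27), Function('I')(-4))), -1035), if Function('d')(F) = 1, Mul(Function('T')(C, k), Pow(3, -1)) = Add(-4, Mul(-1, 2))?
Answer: -1169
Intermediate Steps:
Function('T')(C, k) = -18 (Function('T')(C, k) = Mul(3, Add(-4, Mul(-1, 2))) = Mul(3, Add(-4, -2)) = Mul(3, -6) = -18)
Function('g')(R) = -18
Function('I')(p) = 3
Add(Add(Function('d')(-20), Mul(Add(Function('g')(-5), -27), Function('I')(-4))), -1035) = Add(Add(1, Mul(Add(-18, -27), 3)), -1035) = Add(Add(1, Mul(-45, 3)), -1035) = Add(Add(1, -135), -1035) = Add(-134, -1035) = -1169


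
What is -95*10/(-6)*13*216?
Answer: 444600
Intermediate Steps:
-95*10/(-6)*13*216 = -95*10*(-1/6)*13*216 = -(-475)*13/3*216 = -95*(-65/3)*216 = (6175/3)*216 = 444600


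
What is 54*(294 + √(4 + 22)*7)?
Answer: 15876 + 378*√26 ≈ 17803.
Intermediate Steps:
54*(294 + √(4 + 22)*7) = 54*(294 + √26*7) = 54*(294 + 7*√26) = 15876 + 378*√26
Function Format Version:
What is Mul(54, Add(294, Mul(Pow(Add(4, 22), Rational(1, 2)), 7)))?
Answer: Add(15876, Mul(378, Pow(26, Rational(1, 2)))) ≈ 17803.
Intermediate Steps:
Mul(54, Add(294, Mul(Pow(Add(4, 22), Rational(1, 2)), 7))) = Mul(54, Add(294, Mul(Pow(26, Rational(1, 2)), 7))) = Mul(54, Add(294, Mul(7, Pow(26, Rational(1, 2))))) = Add(15876, Mul(378, Pow(26, Rational(1, 2))))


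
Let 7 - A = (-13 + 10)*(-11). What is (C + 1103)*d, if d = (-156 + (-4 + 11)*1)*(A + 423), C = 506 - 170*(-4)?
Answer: -135401217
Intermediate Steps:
A = -26 (A = 7 - (-13 + 10)*(-11) = 7 - (-3)*(-11) = 7 - 1*33 = 7 - 33 = -26)
C = 1186 (C = 506 + 680 = 1186)
d = -59153 (d = (-156 + (-4 + 11)*1)*(-26 + 423) = (-156 + 7*1)*397 = (-156 + 7)*397 = -149*397 = -59153)
(C + 1103)*d = (1186 + 1103)*(-59153) = 2289*(-59153) = -135401217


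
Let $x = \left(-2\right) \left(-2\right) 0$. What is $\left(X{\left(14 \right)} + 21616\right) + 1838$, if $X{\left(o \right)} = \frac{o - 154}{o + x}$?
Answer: $23444$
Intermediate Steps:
$x = 0$ ($x = 4 \cdot 0 = 0$)
$X{\left(o \right)} = \frac{-154 + o}{o}$ ($X{\left(o \right)} = \frac{o - 154}{o + 0} = \frac{-154 + o}{o}$)
$\left(X{\left(14 \right)} + 21616\right) + 1838 = \left(\frac{-154 + 14}{14} + 21616\right) + 1838 = \left(\frac{1}{14} \left(-140\right) + 21616\right) + 1838 = \left(-10 + 21616\right) + 1838 = 21606 + 1838 = 23444$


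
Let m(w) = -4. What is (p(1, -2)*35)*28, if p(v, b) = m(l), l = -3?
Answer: -3920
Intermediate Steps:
p(v, b) = -4
(p(1, -2)*35)*28 = -4*35*28 = -140*28 = -3920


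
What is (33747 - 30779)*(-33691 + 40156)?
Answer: 19188120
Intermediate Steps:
(33747 - 30779)*(-33691 + 40156) = 2968*6465 = 19188120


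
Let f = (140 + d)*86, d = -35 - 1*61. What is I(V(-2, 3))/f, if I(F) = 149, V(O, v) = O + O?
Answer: 149/3784 ≈ 0.039376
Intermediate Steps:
V(O, v) = 2*O
d = -96 (d = -35 - 61 = -96)
f = 3784 (f = (140 - 96)*86 = 44*86 = 3784)
I(V(-2, 3))/f = 149/3784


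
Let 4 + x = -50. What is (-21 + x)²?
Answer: 5625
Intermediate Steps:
x = -54 (x = -4 - 50 = -54)
(-21 + x)² = (-21 - 54)² = (-75)² = 5625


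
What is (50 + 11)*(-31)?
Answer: -1891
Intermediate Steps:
(50 + 11)*(-31) = 61*(-31) = -1891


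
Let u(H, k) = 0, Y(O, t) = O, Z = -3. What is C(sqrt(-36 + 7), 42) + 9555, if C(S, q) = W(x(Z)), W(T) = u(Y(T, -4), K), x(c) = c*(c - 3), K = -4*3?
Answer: 9555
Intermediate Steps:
K = -12
x(c) = c*(-3 + c)
W(T) = 0
C(S, q) = 0
C(sqrt(-36 + 7), 42) + 9555 = 0 + 9555 = 9555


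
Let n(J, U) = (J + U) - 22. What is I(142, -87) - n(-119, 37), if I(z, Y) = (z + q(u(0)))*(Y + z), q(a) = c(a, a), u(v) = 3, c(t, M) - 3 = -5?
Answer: 7804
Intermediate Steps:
c(t, M) = -2 (c(t, M) = 3 - 5 = -2)
q(a) = -2
I(z, Y) = (-2 + z)*(Y + z) (I(z, Y) = (z - 2)*(Y + z) = (-2 + z)*(Y + z))
n(J, U) = -22 + J + U
I(142, -87) - n(-119, 37) = (142**2 - 2*(-87) - 2*142 - 87*142) - (-22 - 119 + 37) = (20164 + 174 - 284 - 12354) - 1*(-104) = 7700 + 104 = 7804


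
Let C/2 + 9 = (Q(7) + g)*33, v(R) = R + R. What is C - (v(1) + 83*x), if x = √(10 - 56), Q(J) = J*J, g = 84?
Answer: 8758 - 83*I*√46 ≈ 8758.0 - 562.93*I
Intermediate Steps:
v(R) = 2*R
Q(J) = J²
x = I*√46 (x = √(-46) = I*√46 ≈ 6.7823*I)
C = 8760 (C = -18 + 2*((7² + 84)*33) = -18 + 2*((49 + 84)*33) = -18 + 2*(133*33) = -18 + 2*4389 = -18 + 8778 = 8760)
C - (v(1) + 83*x) = 8760 - (2*1 + 83*(I*√46)) = 8760 - (2 + 83*I*√46) = 8760 + (-2 - 83*I*√46) = 8758 - 83*I*√46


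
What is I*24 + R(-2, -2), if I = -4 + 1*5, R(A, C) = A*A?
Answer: 28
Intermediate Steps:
R(A, C) = A**2
I = 1 (I = -4 + 5 = 1)
I*24 + R(-2, -2) = 1*24 + (-2)**2 = 24 + 4 = 28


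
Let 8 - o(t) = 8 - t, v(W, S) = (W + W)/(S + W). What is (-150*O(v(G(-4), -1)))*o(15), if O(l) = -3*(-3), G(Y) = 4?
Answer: -20250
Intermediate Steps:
v(W, S) = 2*W/(S + W) (v(W, S) = (2*W)/(S + W) = 2*W/(S + W))
O(l) = 9
o(t) = t (o(t) = 8 - (8 - t) = 8 + (-8 + t) = t)
(-150*O(v(G(-4), -1)))*o(15) = -150*9*15 = -1350*15 = -20250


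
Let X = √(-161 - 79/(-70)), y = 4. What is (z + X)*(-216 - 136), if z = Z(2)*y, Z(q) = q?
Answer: -2816 - 3344*I*√2170/35 ≈ -2816.0 - 4450.7*I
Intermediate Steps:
z = 8 (z = 2*4 = 8)
X = 19*I*√2170/70 (X = √(-161 - 79*(-1/70)) = √(-161 + 79/70) = √(-11191/70) = 19*I*√2170/70 ≈ 12.644*I)
(z + X)*(-216 - 136) = (8 + 19*I*√2170/70)*(-216 - 136) = (8 + 19*I*√2170/70)*(-352) = -2816 - 3344*I*√2170/35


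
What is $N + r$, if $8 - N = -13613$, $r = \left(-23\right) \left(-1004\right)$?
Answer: $36713$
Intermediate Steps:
$r = 23092$
$N = 13621$ ($N = 8 - -13613 = 8 + 13613 = 13621$)
$N + r = 13621 + 23092 = 36713$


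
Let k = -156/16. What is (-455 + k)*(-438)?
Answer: 407121/2 ≈ 2.0356e+5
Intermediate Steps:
k = -39/4 (k = -156*1/16 = -39/4 ≈ -9.7500)
(-455 + k)*(-438) = (-455 - 39/4)*(-438) = -1859/4*(-438) = 407121/2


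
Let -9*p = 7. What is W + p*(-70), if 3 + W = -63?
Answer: -104/9 ≈ -11.556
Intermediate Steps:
W = -66 (W = -3 - 63 = -66)
p = -7/9 (p = -⅑*7 = -7/9 ≈ -0.77778)
W + p*(-70) = -66 - 7/9*(-70) = -66 + 490/9 = -104/9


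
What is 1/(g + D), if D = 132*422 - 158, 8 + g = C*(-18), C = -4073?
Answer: 1/128852 ≈ 7.7608e-6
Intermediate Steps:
g = 73306 (g = -8 - 4073*(-18) = -8 + 73314 = 73306)
D = 55546 (D = 55704 - 158 = 55546)
1/(g + D) = 1/(73306 + 55546) = 1/128852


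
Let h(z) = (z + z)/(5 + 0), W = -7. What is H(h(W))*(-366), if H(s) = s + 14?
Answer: -20496/5 ≈ -4099.2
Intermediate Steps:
h(z) = 2*z/5 (h(z) = (2*z)/5 = (2*z)*(1/5) = 2*z/5)
H(s) = 14 + s
H(h(W))*(-366) = (14 + (2/5)*(-7))*(-366) = (14 - 14/5)*(-366) = (56/5)*(-366) = -20496/5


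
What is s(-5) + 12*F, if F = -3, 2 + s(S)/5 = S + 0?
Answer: -71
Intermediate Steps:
s(S) = -10 + 5*S (s(S) = -10 + 5*(S + 0) = -10 + 5*S)
s(-5) + 12*F = (-10 + 5*(-5)) + 12*(-3) = (-10 - 25) - 36 = -35 - 36 = -71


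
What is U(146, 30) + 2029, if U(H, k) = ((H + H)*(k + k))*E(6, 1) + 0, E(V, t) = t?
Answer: 19549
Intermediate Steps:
U(H, k) = 4*H*k (U(H, k) = ((H + H)*(k + k))*1 + 0 = ((2*H)*(2*k))*1 + 0 = (4*H*k)*1 + 0 = 4*H*k + 0 = 4*H*k)
U(146, 30) + 2029 = 4*146*30 + 2029 = 17520 + 2029 = 19549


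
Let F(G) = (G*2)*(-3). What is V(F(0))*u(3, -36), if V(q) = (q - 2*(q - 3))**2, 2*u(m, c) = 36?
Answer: 648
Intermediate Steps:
u(m, c) = 18 (u(m, c) = (1/2)*36 = 18)
F(G) = -6*G (F(G) = (2*G)*(-3) = -6*G)
V(q) = (6 - q)**2 (V(q) = (q - 2*(-3 + q))**2 = (q + (6 - 2*q))**2 = (6 - q)**2)
V(F(0))*u(3, -36) = (-6 - 6*0)**2*18 = (-6 + 0)**2*18 = (-6)**2*18 = 36*18 = 648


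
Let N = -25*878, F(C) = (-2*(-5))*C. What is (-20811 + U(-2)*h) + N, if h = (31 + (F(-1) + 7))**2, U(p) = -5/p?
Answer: -40801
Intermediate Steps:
F(C) = 10*C
N = -21950
h = 784 (h = (31 + (10*(-1) + 7))**2 = (31 + (-10 + 7))**2 = (31 - 3)**2 = 28**2 = 784)
(-20811 + U(-2)*h) + N = (-20811 - 5/(-2)*784) - 21950 = (-20811 - 5*(-1/2)*784) - 21950 = (-20811 + (5/2)*784) - 21950 = (-20811 + 1960) - 21950 = -18851 - 21950 = -40801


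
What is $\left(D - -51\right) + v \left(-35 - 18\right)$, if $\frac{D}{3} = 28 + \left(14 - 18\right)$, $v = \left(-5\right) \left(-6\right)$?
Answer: $-1467$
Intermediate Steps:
$v = 30$
$D = 72$ ($D = 3 \left(28 + \left(14 - 18\right)\right) = 3 \left(28 - 4\right) = 3 \cdot 24 = 72$)
$\left(D - -51\right) + v \left(-35 - 18\right) = \left(72 - -51\right) + 30 \left(-35 - 18\right) = \left(72 + 51\right) + 30 \left(-53\right) = 123 - 1590 = -1467$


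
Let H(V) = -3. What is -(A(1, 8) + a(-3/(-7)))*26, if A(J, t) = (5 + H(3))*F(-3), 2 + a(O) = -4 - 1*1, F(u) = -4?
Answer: 390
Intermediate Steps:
a(O) = -7 (a(O) = -2 + (-4 - 1*1) = -2 + (-4 - 1) = -2 - 5 = -7)
A(J, t) = -8 (A(J, t) = (5 - 3)*(-4) = 2*(-4) = -8)
-(A(1, 8) + a(-3/(-7)))*26 = -(-8 - 7)*26 = -(-15)*26 = -1*(-390) = 390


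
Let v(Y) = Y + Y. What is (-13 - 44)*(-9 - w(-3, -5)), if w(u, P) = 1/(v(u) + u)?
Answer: 1520/3 ≈ 506.67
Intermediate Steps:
v(Y) = 2*Y
w(u, P) = 1/(3*u) (w(u, P) = 1/(2*u + u) = 1/(3*u))
(-13 - 44)*(-9 - w(-3, -5)) = (-13 - 44)*(-9 - 1/(3*(-3))) = -57*(-9 - (-1)/(3*3)) = -57*(-9 - 1*(-⅑)) = -57*(-9 + ⅑) = -57*(-80/9) = 1520/3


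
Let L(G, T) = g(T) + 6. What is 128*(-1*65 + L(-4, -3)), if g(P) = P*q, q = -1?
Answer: -7168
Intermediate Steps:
g(P) = -P (g(P) = P*(-1) = -P)
L(G, T) = 6 - T (L(G, T) = -T + 6 = 6 - T)
128*(-1*65 + L(-4, -3)) = 128*(-1*65 + (6 - 1*(-3))) = 128*(-65 + (6 + 3)) = 128*(-65 + 9) = 128*(-56) = -7168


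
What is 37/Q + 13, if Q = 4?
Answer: 89/4 ≈ 22.250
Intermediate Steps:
37/Q + 13 = 37/4 + 13 = 89/4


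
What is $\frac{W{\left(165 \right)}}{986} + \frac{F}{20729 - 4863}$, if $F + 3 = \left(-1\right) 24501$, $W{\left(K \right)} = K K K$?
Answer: $\frac{35623947153}{7821938} \approx 4554.4$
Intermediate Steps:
$W{\left(K \right)} = K^{3}$ ($W{\left(K \right)} = K^{2} K = K^{3}$)
$F = -24504$ ($F = -3 - 24501 = -24504$)
$\frac{W{\left(165 \right)}}{986} + \frac{F}{20729 - 4863} = \frac{165^{3}}{986} - \frac{24504}{20729 - 4863} = 4492125 \cdot \frac{1}{986} - \frac{24504}{15866} = \frac{4492125}{986} - \frac{12252}{7933} = \frac{35623947153}{7821938}$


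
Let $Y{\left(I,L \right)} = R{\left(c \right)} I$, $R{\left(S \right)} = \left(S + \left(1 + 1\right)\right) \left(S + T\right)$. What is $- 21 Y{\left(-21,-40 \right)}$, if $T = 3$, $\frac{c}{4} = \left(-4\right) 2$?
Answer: $383670$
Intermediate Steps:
$c = -32$ ($c = 4 \left(\left(-4\right) 2\right) = 4 \left(-8\right) = -32$)
$R{\left(S \right)} = \left(2 + S\right) \left(3 + S\right)$ ($R{\left(S \right)} = \left(S + \left(1 + 1\right)\right) \left(S + 3\right) = \left(S + 2\right) \left(3 + S\right) = \left(2 + S\right) \left(3 + S\right)$)
$Y{\left(I,L \right)} = 870 I$ ($Y{\left(I,L \right)} = \left(6 + \left(-32\right)^{2} + 5 \left(-32\right)\right) I = \left(6 + 1024 - 160\right) I = 870 I$)
$- 21 Y{\left(-21,-40 \right)} = - 21 \cdot 870 \left(-21\right) = \left(-21\right) \left(-18270\right) = 383670$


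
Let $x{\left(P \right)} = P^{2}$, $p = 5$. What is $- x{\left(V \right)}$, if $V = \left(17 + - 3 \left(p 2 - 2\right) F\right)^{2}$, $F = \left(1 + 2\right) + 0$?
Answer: $-9150625$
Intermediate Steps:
$F = 3$ ($F = 3 + 0 = 3$)
$V = 3025$ ($V = \left(17 + - 3 \left(5 \cdot 2 - 2\right) 3\right)^{2} = \left(17 + - 3 \left(10 - 2\right) 3\right)^{2} = \left(17 + \left(-3\right) 8 \cdot 3\right)^{2} = \left(17 - 72\right)^{2} = \left(-55\right)^{2} = 3025$)
$- x{\left(V \right)} = - 3025^{2} = \left(-1\right) 9150625 = -9150625$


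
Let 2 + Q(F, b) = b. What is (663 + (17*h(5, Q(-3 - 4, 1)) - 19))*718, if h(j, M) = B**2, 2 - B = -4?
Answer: 901808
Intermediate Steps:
B = 6 (B = 2 - 1*(-4) = 2 + 4 = 6)
Q(F, b) = -2 + b
h(j, M) = 36 (h(j, M) = 6**2 = 36)
(663 + (17*h(5, Q(-3 - 4, 1)) - 19))*718 = (663 + (17*36 - 19))*718 = (663 + (612 - 19))*718 = (663 + 593)*718 = 1256*718 = 901808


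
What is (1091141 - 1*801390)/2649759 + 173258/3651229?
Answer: 216719885543/1382125271973 ≈ 0.15680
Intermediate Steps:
(1091141 - 1*801390)/2649759 + 173258/3651229 = (1091141 - 801390)*(1/2649759) + 173258*(1/3651229) = 289751*(1/2649759) + 173258/3651229 = 41393/378537 + 173258/3651229 = 216719885543/1382125271973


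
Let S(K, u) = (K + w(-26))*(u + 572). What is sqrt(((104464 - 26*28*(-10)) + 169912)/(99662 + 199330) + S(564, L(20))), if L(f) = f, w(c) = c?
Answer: sqrt(444881585068914)/37374 ≈ 564.36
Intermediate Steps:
S(K, u) = (-26 + K)*(572 + u) (S(K, u) = (K - 26)*(u + 572) = (-26 + K)*(572 + u))
sqrt(((104464 - 26*28*(-10)) + 169912)/(99662 + 199330) + S(564, L(20))) = sqrt(((104464 - 26*28*(-10)) + 169912)/(99662 + 199330) + (-14872 - 26*20 + 572*564 + 564*20)) = sqrt(((104464 - 728*(-10)) + 169912)/298992 + (-14872 - 520 + 322608 + 11280)) = sqrt(((104464 - 1*(-7280)) + 169912)*(1/298992) + 318496) = sqrt(((104464 + 7280) + 169912)*(1/298992) + 318496) = sqrt((111744 + 169912)*(1/298992) + 318496) = sqrt(281656*(1/298992) + 318496) = sqrt(35207/37374 + 318496) = sqrt(11903504711/37374) = sqrt(444881585068914)/37374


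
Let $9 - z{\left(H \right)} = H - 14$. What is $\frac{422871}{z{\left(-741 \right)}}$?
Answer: $\frac{422871}{764} \approx 553.5$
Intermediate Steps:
$z{\left(H \right)} = 23 - H$ ($z{\left(H \right)} = 9 - \left(H - 14\right) = 9 - \left(-14 + H\right) = 23 - H$)
$\frac{422871}{z{\left(-741 \right)}} = \frac{422871}{23 - -741} = \frac{422871}{23 + 741} = \frac{422871}{764}$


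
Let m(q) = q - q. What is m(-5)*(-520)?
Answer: 0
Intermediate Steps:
m(q) = 0
m(-5)*(-520) = 0*(-520) = 0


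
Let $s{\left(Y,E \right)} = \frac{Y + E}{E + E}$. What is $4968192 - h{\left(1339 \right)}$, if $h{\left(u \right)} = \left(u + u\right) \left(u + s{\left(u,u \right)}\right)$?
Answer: $1379672$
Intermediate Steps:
$s{\left(Y,E \right)} = \frac{E + Y}{2 E}$
$h{\left(u \right)} = 2 u \left(1 + u\right)$ ($h{\left(u \right)} = \left(u + u\right) \left(u + \frac{u + u}{2 u}\right) = 2 u \left(u + \frac{2 u}{2 u}\right) = 2 u \left(u + 1\right) = 2 u \left(1 + u\right)$)
$4968192 - h{\left(1339 \right)} = 4968192 - 2 \cdot 1339 \left(1 + 1339\right) = 4968192 - 2 \cdot 1339 \cdot 1340 = 4968192 - 3588520 = 1379672$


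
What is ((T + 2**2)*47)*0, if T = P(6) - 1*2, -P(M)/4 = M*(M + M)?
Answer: 0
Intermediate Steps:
P(M) = -8*M**2 (P(M) = -4*M*(M + M) = -4*M*2*M = -8*M**2)
T = -290 (T = -8*6**2 - 1*2 = -8*36 - 2 = -288 - 2 = -290)
((T + 2**2)*47)*0 = ((-290 + 2**2)*47)*0 = ((-290 + 4)*47)*0 = -286*47*0 = -13442*0 = 0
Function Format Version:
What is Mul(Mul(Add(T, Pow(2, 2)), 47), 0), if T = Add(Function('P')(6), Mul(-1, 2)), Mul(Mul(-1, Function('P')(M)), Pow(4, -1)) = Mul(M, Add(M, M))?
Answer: 0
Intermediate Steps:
Function('P')(M) = Mul(-8, Pow(M, 2)) (Function('P')(M) = Mul(-4, Mul(M, Add(M, M))) = Mul(-4, Mul(M, Mul(2, M))) = Mul(-4, Mul(2, Pow(M, 2))) = Mul(-8, Pow(M, 2)))
T = -290 (T = Add(Mul(-8, Pow(6, 2)), Mul(-1, 2)) = Add(Mul(-8, 36), -2) = Add(-288, -2) = -290)
Mul(Mul(Add(T, Pow(2, 2)), 47), 0) = Mul(Mul(Add(-290, Pow(2, 2)), 47), 0) = Mul(Mul(Add(-290, 4), 47), 0) = Mul(Mul(-286, 47), 0) = Mul(-13442, 0) = 0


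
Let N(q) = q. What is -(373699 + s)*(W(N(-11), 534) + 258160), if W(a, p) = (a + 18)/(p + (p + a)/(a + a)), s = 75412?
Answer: -1301454584069094/11225 ≈ -1.1594e+11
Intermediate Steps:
W(a, p) = (18 + a)/(p + (a + p)/(2*a)) (W(a, p) = (18 + a)/(p + (a + p)/((2*a))) = (18 + a)/(p + (a + p)*(1/(2*a))) = (18 + a)/(p + (a + p)/(2*a)))
-(373699 + s)*(W(N(-11), 534) + 258160) = -(373699 + 75412)*(2*(-11)*(18 - 11)/(-11 + 534 + 2*(-11)*534) + 258160) = -449111*(2*(-11)*7/(-11 + 534 - 11748) + 258160) = -449111*(2*(-11)*7/(-11225) + 258160) = -449111*(2*(-11)*(-1/11225)*7 + 258160) = -449111*(154/11225 + 258160) = -449111*2897846154/11225 = -1*1301454584069094/11225 = -1301454584069094/11225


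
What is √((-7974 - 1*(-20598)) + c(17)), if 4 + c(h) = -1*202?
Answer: √12418 ≈ 111.44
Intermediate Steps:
c(h) = -206 (c(h) = -4 - 1*202 = -4 - 202 = -206)
√((-7974 - 1*(-20598)) + c(17)) = √((-7974 - 1*(-20598)) - 206) = √((-7974 + 20598) - 206) = √(12624 - 206) = √12418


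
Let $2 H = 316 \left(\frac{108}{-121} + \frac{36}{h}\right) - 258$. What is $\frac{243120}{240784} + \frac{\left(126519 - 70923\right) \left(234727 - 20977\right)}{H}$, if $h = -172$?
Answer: $- \frac{310162916568094935}{7910762683} \approx -3.9208 \cdot 10^{7}$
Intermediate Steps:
$H = - \frac{1577001}{5203}$ ($H = \frac{316 \left(\frac{108}{-121} + \frac{36}{-172}\right) - 258}{2} = \frac{316 \left(108 \left(- \frac{1}{121}\right) + 36 \left(- \frac{1}{172}\right)\right) - 258}{2} = \frac{316 \left(- \frac{108}{121} - \frac{9}{43}\right) - 258}{2} = \frac{316 \left(- \frac{5733}{5203}\right) - 258}{2} = \frac{- \frac{1811628}{5203} - 258}{2} = \frac{1}{2} \left(- \frac{3154002}{5203}\right) = - \frac{1577001}{5203} \approx -303.09$)
$\frac{243120}{240784} + \frac{\left(126519 - 70923\right) \left(234727 - 20977\right)}{H} = \frac{243120}{240784} + \frac{\left(126519 - 70923\right) \left(234727 - 20977\right)}{- \frac{1577001}{5203}} = 243120 \cdot \frac{1}{240784} + 55596 \cdot 213750 \left(- \frac{5203}{1577001}\right) = \frac{15195}{15049} + 11883645000 \left(- \frac{5203}{1577001}\right) = \frac{15195}{15049} - \frac{20610201645000}{525667} = - \frac{310162916568094935}{7910762683}$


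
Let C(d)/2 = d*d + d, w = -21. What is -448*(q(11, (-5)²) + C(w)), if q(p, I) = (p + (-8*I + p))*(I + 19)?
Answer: 3132416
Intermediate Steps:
q(p, I) = (19 + I)*(-8*I + 2*p) (q(p, I) = (p + (p - 8*I))*(19 + I) = (-8*I + 2*p)*(19 + I) = (19 + I)*(-8*I + 2*p))
C(d) = 2*d + 2*d² (C(d) = 2*(d*d + d) = 2*(d² + d) = 2*(d + d²) = 2*d + 2*d²)
-448*(q(11, (-5)²) + C(w)) = -448*((-152*(-5)² - 8*((-5)²)² + 38*11 + 2*(-5)²*11) + 2*(-21)*(1 - 21)) = -448*((-152*25 - 8*25² + 418 + 2*25*11) + 2*(-21)*(-20)) = -448*((-3800 - 8*625 + 418 + 550) + 840) = -448*((-3800 - 5000 + 418 + 550) + 840) = -448*(-7832 + 840) = -448*(-6992) = 3132416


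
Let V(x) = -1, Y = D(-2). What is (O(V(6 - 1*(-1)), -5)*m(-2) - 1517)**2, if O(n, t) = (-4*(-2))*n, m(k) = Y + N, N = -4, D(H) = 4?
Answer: 2301289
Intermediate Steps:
Y = 4
m(k) = 0 (m(k) = 4 - 4 = 0)
O(n, t) = 8*n
(O(V(6 - 1*(-1)), -5)*m(-2) - 1517)**2 = ((8*(-1))*0 - 1517)**2 = (-8*0 - 1517)**2 = (0 - 1517)**2 = (-1517)**2 = 2301289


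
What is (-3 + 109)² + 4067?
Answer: 15303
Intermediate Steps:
(-3 + 109)² + 4067 = 106² + 4067 = 11236 + 4067 = 15303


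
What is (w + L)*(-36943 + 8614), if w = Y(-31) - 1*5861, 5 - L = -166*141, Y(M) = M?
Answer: -496295751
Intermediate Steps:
L = 23411 (L = 5 - (-166)*141 = 5 - 1*(-23406) = 5 + 23406 = 23411)
w = -5892 (w = -31 - 1*5861 = -31 - 5861 = -5892)
(w + L)*(-36943 + 8614) = (-5892 + 23411)*(-36943 + 8614) = 17519*(-28329) = -496295751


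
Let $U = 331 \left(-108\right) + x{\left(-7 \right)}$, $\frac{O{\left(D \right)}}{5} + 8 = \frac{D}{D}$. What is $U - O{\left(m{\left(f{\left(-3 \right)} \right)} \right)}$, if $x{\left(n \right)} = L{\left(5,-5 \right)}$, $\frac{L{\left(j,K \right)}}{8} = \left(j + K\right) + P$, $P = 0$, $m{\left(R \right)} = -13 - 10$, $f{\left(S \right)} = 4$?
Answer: $-35713$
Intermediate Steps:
$m{\left(R \right)} = -23$ ($m{\left(R \right)} = -13 - 10 = -23$)
$O{\left(D \right)} = -35$ ($O{\left(D \right)} = -40 + 5 \frac{D}{D} = -40 + 5 \cdot 1 = -40 + 5 = -35$)
$L{\left(j,K \right)} = 8 K + 8 j$ ($L{\left(j,K \right)} = 8 \left(\left(j + K\right) + 0\right) = 8 \left(\left(K + j\right) + 0\right) = 8 \left(K + j\right) = 8 K + 8 j$)
$x{\left(n \right)} = 0$ ($x{\left(n \right)} = 8 \left(-5\right) + 8 \cdot 5 = -40 + 40 = 0$)
$U = -35748$ ($U = 331 \left(-108\right) + 0 = -35748 + 0 = -35748$)
$U - O{\left(m{\left(f{\left(-3 \right)} \right)} \right)} = -35748 - -35 = -35748 + 35 = -35713$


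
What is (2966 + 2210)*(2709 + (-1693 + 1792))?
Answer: 14534208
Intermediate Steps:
(2966 + 2210)*(2709 + (-1693 + 1792)) = 5176*(2709 + 99) = 5176*2808 = 14534208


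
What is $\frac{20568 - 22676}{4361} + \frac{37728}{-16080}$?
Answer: $- \frac{4133926}{1460935} \approx -2.8296$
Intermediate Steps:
$\frac{20568 - 22676}{4361} + \frac{37728}{-16080} = \left(20568 - 22676\right) \frac{1}{4361} + 37728 \left(- \frac{1}{16080}\right) = \left(-2108\right) \frac{1}{4361} - \frac{786}{335} = - \frac{2108}{4361} - \frac{786}{335} = - \frac{4133926}{1460935}$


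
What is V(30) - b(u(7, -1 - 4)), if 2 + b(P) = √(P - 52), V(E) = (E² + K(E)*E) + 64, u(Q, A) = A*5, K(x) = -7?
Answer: 756 - I*√77 ≈ 756.0 - 8.775*I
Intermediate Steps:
u(Q, A) = 5*A
V(E) = 64 + E² - 7*E (V(E) = (E² - 7*E) + 64 = 64 + E² - 7*E)
b(P) = -2 + √(-52 + P) (b(P) = -2 + √(P - 52) = -2 + √(-52 + P))
V(30) - b(u(7, -1 - 4)) = (64 + 30² - 7*30) - (-2 + √(-52 + 5*(-1 - 4))) = (64 + 900 - 210) - (-2 + √(-52 + 5*(-5))) = 754 - (-2 + √(-52 - 25)) = 754 - (-2 + √(-77)) = 754 - (-2 + I*√77) = 754 + (2 - I*√77) = 756 - I*√77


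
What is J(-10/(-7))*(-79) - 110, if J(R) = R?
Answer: -1560/7 ≈ -222.86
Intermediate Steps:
J(-10/(-7))*(-79) - 110 = -10/(-7)*(-79) - 110 = -10*(-⅐)*(-79) - 110 = (10/7)*(-79) - 110 = -790/7 - 110 = -1560/7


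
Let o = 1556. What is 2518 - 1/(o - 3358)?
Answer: 4537437/1802 ≈ 2518.0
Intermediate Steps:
2518 - 1/(o - 3358) = 2518 - 1/(1556 - 3358) = 2518 - 1/(-1802) = 2518 - 1*(-1/1802) = 2518 + 1/1802 = 4537437/1802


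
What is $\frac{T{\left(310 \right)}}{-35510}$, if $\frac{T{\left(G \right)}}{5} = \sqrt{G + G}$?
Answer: $- \frac{\sqrt{155}}{3551} \approx -0.003506$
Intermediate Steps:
$T{\left(G \right)} = 5 \sqrt{2} \sqrt{G}$ ($T{\left(G \right)} = 5 \sqrt{G + G} = 5 \sqrt{2 G} = 5 \sqrt{2} \sqrt{G}$)
$\frac{T{\left(310 \right)}}{-35510} = \frac{5 \sqrt{2} \sqrt{310}}{-35510} = 10 \sqrt{155} \left(- \frac{1}{35510}\right) = - \frac{\sqrt{155}}{3551}$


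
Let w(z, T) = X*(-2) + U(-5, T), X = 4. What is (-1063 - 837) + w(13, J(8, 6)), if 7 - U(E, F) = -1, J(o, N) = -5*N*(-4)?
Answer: -1900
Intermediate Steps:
J(o, N) = 20*N
U(E, F) = 8 (U(E, F) = 7 - 1*(-1) = 7 + 1 = 8)
w(z, T) = 0 (w(z, T) = 4*(-2) + 8 = -8 + 8 = 0)
(-1063 - 837) + w(13, J(8, 6)) = (-1063 - 837) + 0 = -1900 + 0 = -1900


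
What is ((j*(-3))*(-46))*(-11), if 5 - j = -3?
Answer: -12144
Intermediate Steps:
j = 8 (j = 5 - 1*(-3) = 5 + 3 = 8)
((j*(-3))*(-46))*(-11) = ((8*(-3))*(-46))*(-11) = -24*(-46)*(-11) = 1104*(-11) = -12144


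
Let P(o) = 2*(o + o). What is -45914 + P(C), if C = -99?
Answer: -46310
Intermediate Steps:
P(o) = 4*o (P(o) = 2*(2*o) = 4*o)
-45914 + P(C) = -45914 + 4*(-99) = -45914 - 396 = -46310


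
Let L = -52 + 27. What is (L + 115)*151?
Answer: 13590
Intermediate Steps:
L = -25
(L + 115)*151 = (-25 + 115)*151 = 90*151 = 13590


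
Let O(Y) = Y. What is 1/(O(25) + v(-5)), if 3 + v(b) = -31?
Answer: -⅑ ≈ -0.11111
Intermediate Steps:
v(b) = -34 (v(b) = -3 - 31 = -34)
1/(O(25) + v(-5)) = 1/(25 - 34) = 1/(-9) = -⅑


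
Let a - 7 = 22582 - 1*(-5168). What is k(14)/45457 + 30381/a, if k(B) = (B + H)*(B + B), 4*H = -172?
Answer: 33133913/30774389 ≈ 1.0767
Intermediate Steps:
a = 27757 (a = 7 + (22582 - 1*(-5168)) = 7 + (22582 + 5168) = 7 + 27750 = 27757)
H = -43 (H = (¼)*(-172) = -43)
k(B) = 2*B*(-43 + B) (k(B) = (B - 43)*(B + B) = (-43 + B)*(2*B) = 2*B*(-43 + B))
k(14)/45457 + 30381/a = (2*14*(-43 + 14))/45457 + 30381/27757 = (2*14*(-29))*(1/45457) + 30381*(1/27757) = -812*1/45457 + 741/677 = -812/45457 + 741/677 = 33133913/30774389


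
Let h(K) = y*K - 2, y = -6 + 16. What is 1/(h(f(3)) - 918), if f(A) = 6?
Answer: -1/860 ≈ -0.0011628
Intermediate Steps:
y = 10
h(K) = -2 + 10*K (h(K) = 10*K - 2 = -2 + 10*K)
1/(h(f(3)) - 918) = 1/((-2 + 10*6) - 918) = 1/((-2 + 60) - 918) = 1/(58 - 918) = 1/(-860) = -1/860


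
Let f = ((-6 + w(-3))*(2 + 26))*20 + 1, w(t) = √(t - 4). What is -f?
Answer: 3359 - 560*I*√7 ≈ 3359.0 - 1481.6*I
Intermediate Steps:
w(t) = √(-4 + t)
f = -3359 + 560*I*√7 (f = ((-6 + √(-4 - 3))*(2 + 26))*20 + 1 = ((-6 + √(-7))*28)*20 + 1 = ((-6 + I*√7)*28)*20 + 1 = (-168 + 28*I*√7)*20 + 1 = (-3360 + 560*I*√7) + 1 = -3359 + 560*I*√7 ≈ -3359.0 + 1481.6*I)
-f = -(-3359 + 560*I*√7) = 3359 - 560*I*√7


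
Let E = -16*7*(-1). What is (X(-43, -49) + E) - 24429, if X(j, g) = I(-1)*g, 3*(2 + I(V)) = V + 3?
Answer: -72755/3 ≈ -24252.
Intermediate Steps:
I(V) = -1 + V/3 (I(V) = -2 + (V + 3)/3 = -2 + (3 + V)/3 = -2 + (1 + V/3) = -1 + V/3)
E = 112 (E = -112*(-1) = 112)
X(j, g) = -4*g/3 (X(j, g) = (-1 + (1/3)*(-1))*g = (-1 - 1/3)*g = -4*g/3)
(X(-43, -49) + E) - 24429 = (-4/3*(-49) + 112) - 24429 = (196/3 + 112) - 24429 = 532/3 - 24429 = -72755/3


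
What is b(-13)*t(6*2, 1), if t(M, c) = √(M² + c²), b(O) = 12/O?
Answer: -12*√145/13 ≈ -11.115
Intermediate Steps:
b(-13)*t(6*2, 1) = (12/(-13))*√((6*2)² + 1²) = (12*(-1/13))*√(12² + 1) = -12*√(144 + 1)/13 = -12*√145/13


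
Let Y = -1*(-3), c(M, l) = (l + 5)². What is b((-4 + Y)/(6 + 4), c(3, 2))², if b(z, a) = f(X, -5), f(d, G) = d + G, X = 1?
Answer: 16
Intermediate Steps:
c(M, l) = (5 + l)²
Y = 3
f(d, G) = G + d
b(z, a) = -4 (b(z, a) = -5 + 1 = -4)
b((-4 + Y)/(6 + 4), c(3, 2))² = (-4)² = 16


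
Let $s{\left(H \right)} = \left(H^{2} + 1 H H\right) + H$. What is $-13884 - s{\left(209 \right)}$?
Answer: $-101455$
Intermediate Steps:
$s{\left(H \right)} = H + 2 H^{2}$ ($s{\left(H \right)} = \left(H^{2} + H H\right) + H = \left(H^{2} + H^{2}\right) + H = 2 H^{2} + H = H + 2 H^{2}$)
$-13884 - s{\left(209 \right)} = -13884 - 209 \left(1 + 2 \cdot 209\right) = -13884 - 209 \left(1 + 418\right) = -13884 - 209 \cdot 419 = -13884 - 87571 = -101455$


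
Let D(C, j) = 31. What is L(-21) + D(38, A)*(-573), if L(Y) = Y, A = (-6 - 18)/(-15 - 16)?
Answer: -17784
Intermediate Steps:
A = 24/31 (A = -24/(-31) = -24*(-1/31) = 24/31 ≈ 0.77419)
L(-21) + D(38, A)*(-573) = -21 + 31*(-573) = -21 - 17763 = -17784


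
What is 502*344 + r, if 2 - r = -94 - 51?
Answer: 172835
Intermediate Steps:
r = 147 (r = 2 - (-94 - 51) = 2 - 1*(-145) = 2 + 145 = 147)
502*344 + r = 502*344 + 147 = 172688 + 147 = 172835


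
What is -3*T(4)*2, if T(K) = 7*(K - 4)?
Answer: 0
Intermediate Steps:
T(K) = -28 + 7*K (T(K) = 7*(-4 + K) = -28 + 7*K)
-3*T(4)*2 = -3*(-28 + 7*4)*2 = -3*(-28 + 28)*2 = -3*0*2 = 0*2 = 0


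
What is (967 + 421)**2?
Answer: 1926544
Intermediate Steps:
(967 + 421)**2 = 1388**2 = 1926544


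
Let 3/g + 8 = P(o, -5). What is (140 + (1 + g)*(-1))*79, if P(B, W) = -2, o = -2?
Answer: 110047/10 ≈ 11005.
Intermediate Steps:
g = -3/10 (g = 3/(-8 - 2) = 3/(-10) = 3*(-1/10) = -3/10 ≈ -0.30000)
(140 + (1 + g)*(-1))*79 = (140 + (1 - 3/10)*(-1))*79 = (140 + (7/10)*(-1))*79 = (140 - 7/10)*79 = (1393/10)*79 = 110047/10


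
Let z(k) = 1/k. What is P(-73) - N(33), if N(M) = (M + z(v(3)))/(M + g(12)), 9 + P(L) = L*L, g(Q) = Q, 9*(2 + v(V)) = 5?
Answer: 207452/39 ≈ 5319.3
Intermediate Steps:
v(V) = -13/9 (v(V) = -2 + (⅑)*5 = -2 + 5/9 = -13/9)
P(L) = -9 + L² (P(L) = -9 + L*L = -9 + L²)
N(M) = (-9/13 + M)/(12 + M) (N(M) = (M + 1/(-13/9))/(M + 12) = (M - 9/13)/(12 + M) = (-9/13 + M)/(12 + M))
P(-73) - N(33) = (-9 + (-73)²) - (-9/13 + 33)/(12 + 33) = (-9 + 5329) - 420/(45*13) = 5320 - 420/(45*13) = 5320 - 1*28/39 = 5320 - 28/39 = 207452/39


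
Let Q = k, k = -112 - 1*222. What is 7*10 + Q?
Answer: -264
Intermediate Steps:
k = -334 (k = -112 - 222 = -334)
Q = -334
7*10 + Q = 7*10 - 334 = 70 - 334 = -264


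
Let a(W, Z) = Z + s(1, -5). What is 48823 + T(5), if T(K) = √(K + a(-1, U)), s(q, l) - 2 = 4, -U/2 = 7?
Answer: 48823 + I*√3 ≈ 48823.0 + 1.732*I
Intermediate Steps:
U = -14 (U = -2*7 = -14)
s(q, l) = 6 (s(q, l) = 2 + 4 = 6)
a(W, Z) = 6 + Z (a(W, Z) = Z + 6 = 6 + Z)
T(K) = √(-8 + K) (T(K) = √(K + (6 - 14)) = √(K - 8) = √(-8 + K))
48823 + T(5) = 48823 + √(-8 + 5) = 48823 + √(-3) = 48823 + I*√3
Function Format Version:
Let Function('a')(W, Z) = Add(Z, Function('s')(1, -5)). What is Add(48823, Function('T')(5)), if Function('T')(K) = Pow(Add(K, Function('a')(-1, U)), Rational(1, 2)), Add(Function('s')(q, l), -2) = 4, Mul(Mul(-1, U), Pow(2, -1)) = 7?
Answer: Add(48823, Mul(I, Pow(3, Rational(1, 2)))) ≈ Add(48823., Mul(1.7320, I))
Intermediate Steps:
U = -14 (U = Mul(-2, 7) = -14)
Function('s')(q, l) = 6 (Function('s')(q, l) = Add(2, 4) = 6)
Function('a')(W, Z) = Add(6, Z) (Function('a')(W, Z) = Add(Z, 6) = Add(6, Z))
Function('T')(K) = Pow(Add(-8, K), Rational(1, 2)) (Function('T')(K) = Pow(Add(K, Add(6, -14)), Rational(1, 2)) = Pow(Add(K, -8), Rational(1, 2)) = Pow(Add(-8, K), Rational(1, 2)))
Add(48823, Function('T')(5)) = Add(48823, Pow(Add(-8, 5), Rational(1, 2))) = Add(48823, Pow(-3, Rational(1, 2))) = Add(48823, Mul(I, Pow(3, Rational(1, 2))))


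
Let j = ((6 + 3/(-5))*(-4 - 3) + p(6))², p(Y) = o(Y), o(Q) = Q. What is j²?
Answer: 639128961/625 ≈ 1.0226e+6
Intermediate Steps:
p(Y) = Y
j = 25281/25 (j = ((6 + 3/(-5))*(-4 - 3) + 6)² = ((6 + 3*(-⅕))*(-7) + 6)² = ((6 - ⅗)*(-7) + 6)² = ((27/5)*(-7) + 6)² = (-189/5 + 6)² = (-159/5)² = 25281/25 ≈ 1011.2)
j² = (25281/25)² = 639128961/625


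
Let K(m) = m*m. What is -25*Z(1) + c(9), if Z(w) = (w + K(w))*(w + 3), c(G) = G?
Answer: -191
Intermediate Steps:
K(m) = m**2
Z(w) = (3 + w)*(w + w**2) (Z(w) = (w + w**2)*(w + 3) = (w + w**2)*(3 + w) = (3 + w)*(w + w**2))
-25*Z(1) + c(9) = -25*(3 + 1**2 + 4*1) + 9 = -25*(3 + 1 + 4) + 9 = -25*8 + 9 = -200 + 9 = -191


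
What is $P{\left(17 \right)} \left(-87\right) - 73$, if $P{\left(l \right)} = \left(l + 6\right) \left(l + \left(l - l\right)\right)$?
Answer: $-34090$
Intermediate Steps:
$P{\left(l \right)} = l \left(6 + l\right)$ ($P{\left(l \right)} = \left(6 + l\right) \left(l + 0\right) = \left(6 + l\right) l = l \left(6 + l\right)$)
$P{\left(17 \right)} \left(-87\right) - 73 = 17 \left(6 + 17\right) \left(-87\right) - 73 = 17 \cdot 23 \left(-87\right) - 73 = 391 \left(-87\right) - 73 = -34017 - 73 = -34090$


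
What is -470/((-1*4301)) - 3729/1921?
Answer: -7879/4301 ≈ -1.8319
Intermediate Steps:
-470/((-1*4301)) - 3729/1921 = -470/(-4301) - 3729*1/1921 = -470*(-1/4301) - 33/17 = 470/4301 - 33/17 = -7879/4301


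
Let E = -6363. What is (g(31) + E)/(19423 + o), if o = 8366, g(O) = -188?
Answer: -6551/27789 ≈ -0.23574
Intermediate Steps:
(g(31) + E)/(19423 + o) = (-188 - 6363)/(19423 + 8366) = -6551/27789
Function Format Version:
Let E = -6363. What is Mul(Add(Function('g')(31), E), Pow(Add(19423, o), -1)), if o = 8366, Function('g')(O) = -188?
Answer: Rational(-6551, 27789) ≈ -0.23574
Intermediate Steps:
Mul(Add(Function('g')(31), E), Pow(Add(19423, o), -1)) = Mul(Add(-188, -6363), Pow(Add(19423, 8366), -1)) = Mul(-6551, Pow(27789, -1)) = Mul(-6551, Rational(1, 27789)) = Rational(-6551, 27789)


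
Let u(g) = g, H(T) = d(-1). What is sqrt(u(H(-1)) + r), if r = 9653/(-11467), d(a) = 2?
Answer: sqrt(152293227)/11467 ≈ 1.0762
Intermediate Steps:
H(T) = 2
r = -9653/11467 (r = 9653*(-1/11467) = -9653/11467 ≈ -0.84181)
sqrt(u(H(-1)) + r) = sqrt(2 - 9653/11467) = sqrt(13281/11467) = sqrt(152293227)/11467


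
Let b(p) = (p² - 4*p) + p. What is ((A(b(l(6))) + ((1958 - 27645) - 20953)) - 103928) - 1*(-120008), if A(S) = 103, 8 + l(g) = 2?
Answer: -30457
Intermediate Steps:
l(g) = -6 (l(g) = -8 + 2 = -6)
b(p) = p² - 3*p
((A(b(l(6))) + ((1958 - 27645) - 20953)) - 103928) - 1*(-120008) = ((103 + ((1958 - 27645) - 20953)) - 103928) - 1*(-120008) = ((103 + (-25687 - 20953)) - 103928) + 120008 = ((103 - 46640) - 103928) + 120008 = (-46537 - 103928) + 120008 = -150465 + 120008 = -30457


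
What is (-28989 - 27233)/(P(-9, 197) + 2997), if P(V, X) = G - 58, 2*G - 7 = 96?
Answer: -112444/5981 ≈ -18.800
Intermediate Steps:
G = 103/2 (G = 7/2 + (1/2)*96 = 7/2 + 48 = 103/2 ≈ 51.500)
P(V, X) = -13/2 (P(V, X) = 103/2 - 58 = -13/2)
(-28989 - 27233)/(P(-9, 197) + 2997) = (-28989 - 27233)/(-13/2 + 2997) = -56222/5981/2 = -56222*2/5981 = -112444/5981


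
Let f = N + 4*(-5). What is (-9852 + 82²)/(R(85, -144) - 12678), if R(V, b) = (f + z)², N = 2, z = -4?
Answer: 1564/6097 ≈ 0.25652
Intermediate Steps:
f = -18 (f = 2 + 4*(-5) = 2 - 20 = -18)
R(V, b) = 484 (R(V, b) = (-18 - 4)² = (-22)² = 484)
(-9852 + 82²)/(R(85, -144) - 12678) = (-9852 + 82²)/(484 - 12678) = (-9852 + 6724)/(-12194) = -3128*(-1/12194) = 1564/6097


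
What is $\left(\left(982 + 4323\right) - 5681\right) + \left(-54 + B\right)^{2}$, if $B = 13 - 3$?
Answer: $1560$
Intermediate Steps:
$B = 10$
$\left(\left(982 + 4323\right) - 5681\right) + \left(-54 + B\right)^{2} = \left(\left(982 + 4323\right) - 5681\right) + \left(-54 + 10\right)^{2} = \left(5305 - 5681\right) + \left(-44\right)^{2} = -376 + 1936 = 1560$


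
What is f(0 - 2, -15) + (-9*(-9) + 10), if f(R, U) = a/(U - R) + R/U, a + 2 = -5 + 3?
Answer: 17831/195 ≈ 91.441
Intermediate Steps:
a = -4 (a = -2 + (-5 + 3) = -2 - 2 = -4)
f(R, U) = -4/(U - R) + R/U
f(0 - 2, -15) + (-9*(-9) + 10) = ((0 - 2)² + 4*(-15) - 1*(0 - 2)*(-15))/((-15)*((0 - 2) - 1*(-15))) + (-9*(-9) + 10) = -((-2)² - 60 - 1*(-2)*(-15))/(15*(-2 + 15)) + (81 + 10) = -1/15*(4 - 60 - 30)/13 + 91 = -1/15*1/13*(-86) + 91 = 86/195 + 91 = 17831/195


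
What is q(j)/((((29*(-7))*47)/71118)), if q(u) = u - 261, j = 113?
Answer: 10525464/9541 ≈ 1103.2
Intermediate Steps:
q(u) = -261 + u
q(j)/((((29*(-7))*47)/71118)) = (-261 + 113)/((((29*(-7))*47)/71118)) = -148/(-203*47*(1/71118)) = -148/((-9541*1/71118)) = -148/(-9541/71118) = -148*(-71118/9541) = 10525464/9541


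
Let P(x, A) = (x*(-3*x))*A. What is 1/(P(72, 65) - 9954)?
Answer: -1/1020834 ≈ -9.7959e-7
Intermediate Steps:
P(x, A) = -3*A*x² (P(x, A) = (-3*x²)*A = -3*A*x²)
1/(P(72, 65) - 9954) = 1/(-3*65*72² - 9954) = 1/(-3*65*5184 - 9954) = 1/(-1010880 - 9954) = 1/(-1020834) = -1/1020834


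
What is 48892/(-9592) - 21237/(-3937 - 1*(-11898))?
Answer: -148233629/19090478 ≈ -7.7648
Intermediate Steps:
48892/(-9592) - 21237/(-3937 - 1*(-11898)) = 48892*(-1/9592) - 21237/(-3937 + 11898) = -12223/2398 - 21237/7961 = -148233629/19090478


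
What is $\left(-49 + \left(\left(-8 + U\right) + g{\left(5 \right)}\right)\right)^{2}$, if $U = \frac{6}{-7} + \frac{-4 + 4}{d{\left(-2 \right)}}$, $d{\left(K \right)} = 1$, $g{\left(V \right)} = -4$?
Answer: $\frac{187489}{49} \approx 3826.3$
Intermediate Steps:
$U = - \frac{6}{7}$ ($U = \frac{6}{-7} + \frac{-4 + 4}{1} = 6 \left(- \frac{1}{7}\right) + 0 \cdot 1 = - \frac{6}{7} + 0 = - \frac{6}{7} \approx -0.85714$)
$\left(-49 + \left(\left(-8 + U\right) + g{\left(5 \right)}\right)\right)^{2} = \left(-49 - \frac{90}{7}\right)^{2} = \left(- \frac{433}{7}\right)^{2} = \frac{187489}{49}$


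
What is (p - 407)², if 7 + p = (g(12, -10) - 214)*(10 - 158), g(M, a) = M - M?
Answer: 977062564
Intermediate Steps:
g(M, a) = 0
p = 31665 (p = -7 + (0 - 214)*(10 - 158) = -7 - 214*(-148) = -7 + 31672 = 31665)
(p - 407)² = (31665 - 407)² = 31258² = 977062564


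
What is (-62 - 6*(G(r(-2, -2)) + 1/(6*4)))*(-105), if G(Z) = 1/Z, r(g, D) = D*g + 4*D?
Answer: 25515/4 ≈ 6378.8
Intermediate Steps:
r(g, D) = 4*D + D*g
(-62 - 6*(G(r(-2, -2)) + 1/(6*4)))*(-105) = (-62 - 6*(1/(-2*(4 - 2)) + 1/(6*4)))*(-105) = (-62 - 6*(1/(-2*2) + (1/6)*(1/4)))*(-105) = (-62 - 6*(1/(-4) + 1/24))*(-105) = (-62 - 6*(-1/4 + 1/24))*(-105) = (-62 - 6*(-5/24))*(-105) = (-62 + 5/4)*(-105) = -243/4*(-105) = 25515/4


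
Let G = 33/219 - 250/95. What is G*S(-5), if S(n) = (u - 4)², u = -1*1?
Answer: -86025/1387 ≈ -62.022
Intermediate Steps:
u = -1
S(n) = 25 (S(n) = (-1 - 4)² = (-5)² = 25)
G = -3441/1387 (G = 33*(1/219) - 250*1/95 = 11/73 - 50/19 = -3441/1387 ≈ -2.4809)
G*S(-5) = -3441/1387*25 = -86025/1387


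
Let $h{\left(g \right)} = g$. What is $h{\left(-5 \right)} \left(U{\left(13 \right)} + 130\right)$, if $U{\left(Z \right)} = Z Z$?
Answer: $-1495$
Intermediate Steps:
$U{\left(Z \right)} = Z^{2}$
$h{\left(-5 \right)} \left(U{\left(13 \right)} + 130\right) = - 5 \left(13^{2} + 130\right) = - 5 \left(169 + 130\right) = \left(-5\right) 299 = -1495$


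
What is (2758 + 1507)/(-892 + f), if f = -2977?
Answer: -4265/3869 ≈ -1.1024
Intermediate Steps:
(2758 + 1507)/(-892 + f) = (2758 + 1507)/(-892 - 2977) = 4265/(-3869) = 4265*(-1/3869) = -4265/3869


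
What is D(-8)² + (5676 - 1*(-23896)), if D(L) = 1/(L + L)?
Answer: 7570433/256 ≈ 29572.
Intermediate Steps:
D(L) = 1/(2*L)
D(-8)² + (5676 - 1*(-23896)) = ((½)/(-8))² + (5676 - 1*(-23896)) = ((½)*(-⅛))² + (5676 + 23896) = (-1/16)² + 29572 = 1/256 + 29572 = 7570433/256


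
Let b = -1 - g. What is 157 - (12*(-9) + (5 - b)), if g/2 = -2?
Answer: 263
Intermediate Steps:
g = -4 (g = 2*(-2) = -4)
b = 3 (b = -1 - 1*(-4) = -1 + 4 = 3)
157 - (12*(-9) + (5 - b)) = 157 - (12*(-9) + (5 - 1*3)) = 157 - (-108 + (5 - 3)) = 157 - (-108 + 2) = 157 - 1*(-106) = 157 + 106 = 263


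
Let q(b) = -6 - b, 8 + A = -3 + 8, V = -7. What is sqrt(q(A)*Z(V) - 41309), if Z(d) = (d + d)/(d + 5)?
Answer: I*sqrt(41330) ≈ 203.3*I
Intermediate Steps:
Z(d) = 2*d/(5 + d) (Z(d) = (2*d)/(5 + d) = 2*d/(5 + d))
A = -3 (A = -8 + (-3 + 8) = -8 + 5 = -3)
sqrt(q(A)*Z(V) - 41309) = sqrt((-6 - 1*(-3))*(2*(-7)/(5 - 7)) - 41309) = sqrt((-6 + 3)*(2*(-7)/(-2)) - 41309) = sqrt(-6*(-7)*(-1)/2 - 41309) = sqrt(-3*7 - 41309) = sqrt(-21 - 41309) = sqrt(-41330) = I*sqrt(41330)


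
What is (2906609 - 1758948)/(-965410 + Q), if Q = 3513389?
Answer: 1147661/2547979 ≈ 0.45042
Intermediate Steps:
(2906609 - 1758948)/(-965410 + Q) = (2906609 - 1758948)/(-965410 + 3513389) = 1147661/2547979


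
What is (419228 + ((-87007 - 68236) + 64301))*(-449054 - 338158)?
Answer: -258430678632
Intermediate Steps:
(419228 + ((-87007 - 68236) + 64301))*(-449054 - 338158) = (419228 + (-155243 + 64301))*(-787212) = (419228 - 90942)*(-787212) = 328286*(-787212) = -258430678632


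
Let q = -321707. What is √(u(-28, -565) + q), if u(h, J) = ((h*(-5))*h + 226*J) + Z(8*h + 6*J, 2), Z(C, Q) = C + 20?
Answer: I*√456911 ≈ 675.95*I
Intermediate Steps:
Z(C, Q) = 20 + C
u(h, J) = 20 - 5*h² + 8*h + 232*J (u(h, J) = ((h*(-5))*h + 226*J) + (20 + (8*h + 6*J)) = ((-5*h)*h + 226*J) + (20 + (6*J + 8*h)) = (-5*h² + 226*J) + (20 + 6*J + 8*h) = 20 - 5*h² + 8*h + 232*J)
√(u(-28, -565) + q) = √((20 - 5*(-28)² + 8*(-28) + 232*(-565)) - 321707) = √((20 - 5*784 - 224 - 131080) - 321707) = √((20 - 3920 - 224 - 131080) - 321707) = √(-135204 - 321707) = √(-456911) = I*√456911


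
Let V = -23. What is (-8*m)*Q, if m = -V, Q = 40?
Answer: -7360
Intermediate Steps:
m = 23 (m = -1*(-23) = 23)
(-8*m)*Q = -8*23*40 = -184*40 = -7360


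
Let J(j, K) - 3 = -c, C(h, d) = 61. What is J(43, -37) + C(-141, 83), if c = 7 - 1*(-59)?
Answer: -2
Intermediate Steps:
c = 66 (c = 7 + 59 = 66)
J(j, K) = -63 (J(j, K) = 3 - 1*66 = 3 - 66 = -63)
J(43, -37) + C(-141, 83) = -63 + 61 = -2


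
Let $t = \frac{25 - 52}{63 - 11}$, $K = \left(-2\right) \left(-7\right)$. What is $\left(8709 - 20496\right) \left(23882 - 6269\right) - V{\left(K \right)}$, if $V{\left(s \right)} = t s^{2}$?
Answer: $- \frac{2698856280}{13} \approx -2.076 \cdot 10^{8}$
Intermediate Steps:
$K = 14$
$t = - \frac{27}{52}$ ($t = - \frac{27}{63 - 11} = - \frac{27}{52} \approx -0.51923$)
$V{\left(s \right)} = - \frac{27 s^{2}}{52}$
$\left(8709 - 20496\right) \left(23882 - 6269\right) - V{\left(K \right)} = \left(8709 - 20496\right) \left(23882 - 6269\right) - - \frac{27 \cdot 14^{2}}{52} = \left(-11787\right) 17613 - \left(- \frac{27}{52}\right) 196 = -207604431 - - \frac{1323}{13} = -207604431 + \frac{1323}{13} = - \frac{2698856280}{13}$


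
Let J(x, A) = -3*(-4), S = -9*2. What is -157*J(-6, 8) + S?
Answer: -1902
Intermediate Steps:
S = -18
J(x, A) = 12
-157*J(-6, 8) + S = -157*12 - 18 = -1884 - 18 = -1902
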